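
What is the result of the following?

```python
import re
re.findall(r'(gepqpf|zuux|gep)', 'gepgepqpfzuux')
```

The regex engine tests alternatives in the order written; an earlier branch that matches wins even if a later one would match more.
Scanning left to right: at [0:3] match 'gep', group 1 = 'gep'; at [3:9] match 'gepqpf', group 1 = 'gepqpf'; at [9:13] match 'zuux', group 1 = 'zuux'.
Because there's exactly one group, `findall` drops the full match and keeps group 1 from each hit.

['gep', 'gepqpf', 'zuux']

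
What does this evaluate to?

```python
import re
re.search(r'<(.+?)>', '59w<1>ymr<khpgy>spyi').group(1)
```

The match spans [3:6] → '<1>'.
Captured: group 1 = '1'.

'1'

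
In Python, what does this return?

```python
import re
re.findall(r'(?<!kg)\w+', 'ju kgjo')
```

['ju', 'kgjo']

`(?!…)`/`(?<!…)` only lets a position through if the neighbouring text does NOT match; no characters are consumed.
Walking the string: at [0:2] → 'ju'; at [3:7] → 'kgjo'.
Since nothing is captured, `findall` lists the 2 matched substrings directly.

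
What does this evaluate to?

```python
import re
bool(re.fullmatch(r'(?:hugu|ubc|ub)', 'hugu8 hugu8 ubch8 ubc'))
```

False

`fullmatch` succeeds only if the pattern covers the string from start to end.
Here there's no way to consume every character, so the call returns None, and `bool(None)` is False.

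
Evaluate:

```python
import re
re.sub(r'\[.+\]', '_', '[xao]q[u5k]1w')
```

'_1w'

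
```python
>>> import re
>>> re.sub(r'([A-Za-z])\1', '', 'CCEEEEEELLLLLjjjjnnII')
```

'L'

`\1` has to match the exact text group 1 already captured.
Every occurrence is swapped for ''.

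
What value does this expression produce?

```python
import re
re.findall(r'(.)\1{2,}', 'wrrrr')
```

['r']

`\1` is not a pattern — it's the concrete string captured by group 1, re-applied verbatim.
Walking the string: at [1:5] match 'rrrr', group 1 = 'r'.
`findall` collects group 1 from the one match (1 total).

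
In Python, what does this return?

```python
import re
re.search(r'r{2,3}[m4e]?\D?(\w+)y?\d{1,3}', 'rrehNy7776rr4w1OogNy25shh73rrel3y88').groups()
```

The match spans [0:35] → 'rrehNy7776rr4w1OogNy25shh73rrel3y88'.
Captured: group 1 = 'Ny7776rr4w1OogNy25shh73rrel3y8'.

('Ny7776rr4w1OogNy25shh73rrel3y8',)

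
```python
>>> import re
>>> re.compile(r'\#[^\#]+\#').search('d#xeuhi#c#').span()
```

(1, 8)

The match spans [1:8] → '#xeuhi#'.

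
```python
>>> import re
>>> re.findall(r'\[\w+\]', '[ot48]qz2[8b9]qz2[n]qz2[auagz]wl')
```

['[ot48]', '[8b9]', '[n]', '[auagz]']

Since nothing is captured, `findall` lists the 4 matched substrings directly.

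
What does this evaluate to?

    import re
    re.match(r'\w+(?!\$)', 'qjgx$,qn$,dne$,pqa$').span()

(0, 3)

The negative lookaround is zero-width — it rules out positions where the adjacent text would match, without consuming anything.
`match` is anchored at position 0; if the pattern doesn't fit there, it returns None.
The match spans [0:3] → 'qjg'.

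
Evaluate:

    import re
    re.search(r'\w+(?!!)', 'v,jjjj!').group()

The negative lookahead/lookbehind blocks any match where the forbidden context is present.
`re.search` tries every starting position until one works.
The match spans [0:1] → 'v'.

'v'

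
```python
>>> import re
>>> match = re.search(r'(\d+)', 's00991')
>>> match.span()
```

This matches one or more of a digit (captured).
`re.search` tries every starting position until one works.
The match spans [1:6] → '00991'.
Captured: group 1 = '00991'.

(1, 6)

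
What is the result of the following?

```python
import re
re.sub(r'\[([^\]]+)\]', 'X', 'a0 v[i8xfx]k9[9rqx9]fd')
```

'a0 vXk9Xfd'

Matches: at [4:11] → '[i8xfx]'; at [13:20] → '[9rqx9]'.
Each match is replaced by 'X'.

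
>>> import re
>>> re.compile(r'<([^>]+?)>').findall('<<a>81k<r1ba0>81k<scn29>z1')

With a single group, `findall` returns only what that group captured — 3 items.

['<a', 'r1ba0', 'scn29']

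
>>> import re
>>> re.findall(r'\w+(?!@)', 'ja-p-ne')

['ja', 'p', 'ne']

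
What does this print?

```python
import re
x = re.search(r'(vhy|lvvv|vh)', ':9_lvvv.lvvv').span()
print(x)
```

(3, 7)

The match spans [3:7] → 'lvvv'.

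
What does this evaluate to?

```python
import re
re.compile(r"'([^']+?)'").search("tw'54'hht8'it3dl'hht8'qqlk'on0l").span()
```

The match spans [2:6] → "'54'".

(2, 6)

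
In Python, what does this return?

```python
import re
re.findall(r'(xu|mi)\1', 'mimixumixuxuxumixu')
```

`\1` is not a pattern — it's the concrete string captured by group 1, re-applied verbatim.
Because there's exactly one group, `findall` drops the full match and keeps group 1 from each hit.

['mi', 'xu']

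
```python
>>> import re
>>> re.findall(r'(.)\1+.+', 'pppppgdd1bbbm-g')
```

`\1` is not a pattern — it's the concrete string captured by group 1, re-applied verbatim.
Walking the string: at [0:15] match 'pppppgdd1bbbm-g', group 1 = 'p'.
Because there's exactly one group, `findall` drops the full match and keeps group 1 from the one hit.

['p']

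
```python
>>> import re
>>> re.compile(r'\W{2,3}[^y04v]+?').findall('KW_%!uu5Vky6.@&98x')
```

With the lazy modifier that quantifier settles for the fewest repetitions that let the rest of the pattern succeed (the atoms after it are unaffected and can still be greedy).
`findall` yields the raw match text (2 of them) because the pattern has no groups.

['%!u', '.@&9']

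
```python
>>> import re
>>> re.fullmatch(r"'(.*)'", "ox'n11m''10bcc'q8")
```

None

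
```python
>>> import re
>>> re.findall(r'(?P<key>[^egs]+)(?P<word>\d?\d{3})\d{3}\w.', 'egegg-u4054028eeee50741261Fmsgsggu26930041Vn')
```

[('-u4', '054'), ('50', '741'), ('u26', '930')]

The pattern matches one or more of any character except [egs] (captured as 'key'); then optionally a digit, then exactly 3 of a digit (captured as 'word'); then exactly 3 of a digit, then a word character, then any character.
Walking the string: at [5:16] match '-u4054028ee', groups = ('-u4', '054'); at [18:28] match '50741261Fm', groups = ('50', '741'); at [33:44] match 'u26930041Vn', groups = ('u26', '930').
Multiple groups make `findall` return tuples — one 2-tuple for each match.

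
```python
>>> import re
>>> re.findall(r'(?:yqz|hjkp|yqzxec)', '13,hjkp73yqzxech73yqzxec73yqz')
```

['hjkp', 'yqz', 'yqz', 'yqz']

Branches in `(...|...)` are attempted left-to-right; the first branch that allows the whole pattern to succeed is taken.
`findall` yields the raw match text (4 of them) because the pattern has no groups.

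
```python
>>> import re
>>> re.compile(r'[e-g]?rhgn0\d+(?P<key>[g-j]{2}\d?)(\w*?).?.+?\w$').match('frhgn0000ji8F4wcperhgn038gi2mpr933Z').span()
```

This matches optionally a character in [e-g], then the literal 'rhg', then the literal 'n0'; then one or more of a digit; then exactly 2 of a character in [g-j], then optionally a digit (captured as 'key'); then zero or more of a word character (lazy) (captured); then optionally any character, then one or more of any character (lazy), then a word character; then anchored at the end.
`re.match` only tries the pattern at the start of the string.
The match spans [0:35] → 'frhgn0000ji8F4wcperhgn038gi2mpr933Z'.
Captured: group 1 = 'ji8', group 2 = ''.

(0, 35)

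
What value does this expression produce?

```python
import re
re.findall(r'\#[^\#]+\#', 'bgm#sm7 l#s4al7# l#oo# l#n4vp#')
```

['#sm7 l#', '# l#', '# l#']

Walking the string: at [3:10] → '#sm7 l#'; at [15:19] → '# l#'; at [21:25] → '# l#'.
`findall` yields the raw match text (3 of them) because the pattern has no groups.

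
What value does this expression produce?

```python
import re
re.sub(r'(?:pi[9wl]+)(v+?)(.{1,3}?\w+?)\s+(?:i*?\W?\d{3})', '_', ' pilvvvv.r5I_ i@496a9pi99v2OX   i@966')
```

The pattern matches the literal 'pi', then one or more of one of [9wl] (non-capturing group); then one or more of a literal 'v' (lazy) (captured); then 1 to 3 of any character (lazy), then one or more of a word character (lazy) (captured); then one or more of whitespace; then zero or more of the literal 'i' (lazy), then optionally a non-word character, then exactly 3 of a digit (non-capturing group).
Every occurrence is swapped for '_'.

' _a9_'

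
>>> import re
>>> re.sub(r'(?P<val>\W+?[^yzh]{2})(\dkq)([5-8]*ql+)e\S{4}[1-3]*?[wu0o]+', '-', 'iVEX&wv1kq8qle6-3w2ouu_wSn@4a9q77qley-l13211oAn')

Pattern: one or more of a non-word character (lazy), then exactly 2 of any character except [yzh] (captured as 'val'); then a digit, then the literal 'kq' (captured); then zero or more of a character in [5-8], then a literal 'q', then one or more of a literal 'l' (captured); then the literal 'e', then exactly 4 of a non-whitespace character, then zero or more of a character in [1-3] (lazy); then one or more of one of [wu0o].
Every occurrence is swapped for '-'.

'iVEX-_wSn@4a9q77qley-l13211oAn'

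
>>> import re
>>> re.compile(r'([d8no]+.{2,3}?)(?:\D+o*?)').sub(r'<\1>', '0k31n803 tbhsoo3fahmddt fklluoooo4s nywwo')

This matches one or more of one of [d8no], then 2 to 3 of any character (lazy) (captured); then one or more of a non-digit, then zero or more of the literal 'o' (lazy) (non-capturing group).
A `+?`/`*?`/`{m,n}?` starts at its minimum and grows only as far as needed for what follows to match.
Matches: at [4:15] → 'n803 tbhsoo'; at [20:33] → 'ddt fklluoooo'; at [36:41] → 'nywwo'.
`\1` in the replacement pulls in group 1's text for each match.

'0k31<n803>3fahm<ddt >4s <nyw>'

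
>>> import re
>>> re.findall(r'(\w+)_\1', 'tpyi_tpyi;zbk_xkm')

A backreference is literal: `\1` must see the identical characters the first group matched.
Scanning left to right: at [0:9] match 'tpyi_tpyi', group 1 = 'tpyi'.
Because there's exactly one group, `findall` drops the full match and keeps group 1 from the one hit.

['tpyi']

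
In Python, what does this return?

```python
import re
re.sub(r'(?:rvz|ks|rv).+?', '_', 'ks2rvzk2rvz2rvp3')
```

`|` is ordered: at each position the engine commits to the first alternative that works.
Matches: at [0:3] → 'ks2'; at [3:7] → 'rvzk'; at [8:12] → 'rvz2'; at [12:15] → 'rvp'.
Each match is replaced by '_'.

'__2__3'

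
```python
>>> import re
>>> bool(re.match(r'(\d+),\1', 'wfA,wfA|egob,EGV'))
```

False

`\1` has to match the exact text group 1 already captured.
`re.match` only tries the pattern at the start of the string.
Here position 0 doesn't satisfy it, so the call returns None, and `bool(None)` is False.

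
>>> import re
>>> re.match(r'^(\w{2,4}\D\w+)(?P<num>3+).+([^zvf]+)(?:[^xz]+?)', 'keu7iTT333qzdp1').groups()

('keu7iTT33', '3', 'p')

Pattern: anchored at the start of the string; then 2 to 4 of a word character, then a non-digit, then one or more of a word character (captured); then one or more of a literal '3' (captured as 'num'); then one or more of any character; then one or more of any character except [zvf] (captured); then one or more of any character except [xz] (lazy) (non-capturing group).
With `match`, the pattern is implicitly anchored at the beginning.
The match spans [0:15] → 'keu7iTT333qzdp1'.
Captured: group 1 = 'keu7iTT33', group 2 = '3', group 3 = 'p'.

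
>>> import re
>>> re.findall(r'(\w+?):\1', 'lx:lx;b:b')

['lx', 'b']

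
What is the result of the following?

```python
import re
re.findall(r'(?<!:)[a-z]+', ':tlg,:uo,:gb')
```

['lg', 'o', 'b']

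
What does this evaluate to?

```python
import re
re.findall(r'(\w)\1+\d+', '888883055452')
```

`\1` has to match the exact text group 1 already captured.
Walking the string: at [0:12] match '888883055452', group 1 = '8'.
One capturing group, so `findall` returns just the captured substring from the one match — 1 in all.

['8']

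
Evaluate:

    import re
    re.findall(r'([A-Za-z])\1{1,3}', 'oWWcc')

A backreference is literal: `\1` must see the identical characters the first group matched.
Because there's exactly one group, `findall` drops the full match and keeps group 1 from each hit.

['W', 'c']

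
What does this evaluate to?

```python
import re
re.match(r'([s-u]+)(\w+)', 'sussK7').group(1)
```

'suss'

The match spans [0:6] → 'sussK7'.
Captured: group 1 = 'suss', group 2 = 'K7'.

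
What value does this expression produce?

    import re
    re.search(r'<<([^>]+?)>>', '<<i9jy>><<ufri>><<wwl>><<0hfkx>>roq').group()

'<<i9jy>>'

The match spans [0:8] → '<<i9jy>>'.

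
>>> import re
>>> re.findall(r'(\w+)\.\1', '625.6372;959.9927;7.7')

A backreference is literal: `\1` must see the identical characters the first group matched.
Walking the string: at [11:14] match '9.9', group 1 = '9'; at [18:21] match '7.7', group 1 = '7'.
One capturing group, so `findall` returns just the captured substring from each match — 2 in all.

['9', '7']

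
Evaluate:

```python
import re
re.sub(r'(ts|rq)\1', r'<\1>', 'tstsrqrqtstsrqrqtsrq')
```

After group 1 captures some text, `\1` only succeeds where that same text appears again.
Matches: at [0:4] → 'tsts'; at [4:8] → 'rqrq'; at [8:12] → 'tsts'; at [12:16] → 'rqrq'.
`\1` in the replacement pulls in group 1's text for each match.

'<ts><rq><ts><rq>tsrq'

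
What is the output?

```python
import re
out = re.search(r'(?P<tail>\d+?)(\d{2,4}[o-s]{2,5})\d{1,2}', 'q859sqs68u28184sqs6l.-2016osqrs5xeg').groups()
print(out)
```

('8', '59sqs')

The match spans [1:9] → '859sqs68'.
Captured: group 1 = '8', group 2 = '59sqs'.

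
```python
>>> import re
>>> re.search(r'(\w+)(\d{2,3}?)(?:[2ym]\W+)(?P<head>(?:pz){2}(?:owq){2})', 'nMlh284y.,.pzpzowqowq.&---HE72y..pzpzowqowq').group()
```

This matches one or more of a word character (captured); then 2 to 3 of a digit (lazy) (captured); then one of [2ym], then one or more of a non-word character (non-capturing group); then the literal 'pz' repeated 2 times, then the literal 'owq' repeated 2 times (captured as 'head').
`re.search` scans for the first position where the pattern succeeds.
The match spans [0:21] → 'nMlh284y.,.pzpzowqowq'.
Captured: group 1 = 'nMlh2', group 2 = '84', group 3 = 'pzpzowqowq'.

'nMlh284y.,.pzpzowqowq'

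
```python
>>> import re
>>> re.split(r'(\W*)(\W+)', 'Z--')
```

`re.split` interleaves the captured-group text with the surrounding fragments.

['Z', '-', '-', '']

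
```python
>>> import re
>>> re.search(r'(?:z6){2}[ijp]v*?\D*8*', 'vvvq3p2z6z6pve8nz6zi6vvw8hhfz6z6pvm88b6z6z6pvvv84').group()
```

This matches the literal 'z6' repeated 2 times, then one of [ijp]; then zero or more of a literal 'v' (lazy), then zero or more of a non-digit, then zero or more of the literal '8'.
`re.search` tries every starting position until one works.
The match spans [7:15] → 'z6z6pve8'.

'z6z6pve8'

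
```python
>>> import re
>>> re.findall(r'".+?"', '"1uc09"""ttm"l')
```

With the lazy modifier that quantifier settles for the fewest repetitions that let the rest of the pattern succeed (the atoms after it are unaffected and can still be greedy).
Matches: at [0:7] → '"1uc09"'; at [7:13] → '""ttm"'.
`findall` yields the raw match text (2 of them) because the pattern has no groups.

['"1uc09"', '""ttm"']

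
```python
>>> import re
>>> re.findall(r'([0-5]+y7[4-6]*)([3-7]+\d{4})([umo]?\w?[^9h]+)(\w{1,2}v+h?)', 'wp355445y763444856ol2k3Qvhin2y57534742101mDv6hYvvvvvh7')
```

[('355445y76', '3444856', 'ol2k3', 'Qvh')]

This matches one or more of a character in [0-5], then the literal 'y7', then zero or more of a character in [4-6] (captured); then one or more of a character in [3-7], then exactly 4 of a digit (captured); then optionally one of [umo], then optionally a word character, then one or more of any character except [9h] (captured); then 1 to 2 of a word character, then one or more of the literal 'v', then optionally a literal 'h' (captured).
Matches: at [2:26] match '355445y763444856ol2k3Qvh', groups = ('355445y76', '3444856', 'ol2k3', 'Qvh').
With 4 capturing groups, `findall` returns a 4-tuple per match.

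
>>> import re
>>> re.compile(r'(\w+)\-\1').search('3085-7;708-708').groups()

('708',)

The match spans [7:14] → '708-708'.
Captured: group 1 = '708'.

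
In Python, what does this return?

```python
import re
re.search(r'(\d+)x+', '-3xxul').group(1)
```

'3'

The match spans [1:4] → '3xx'.
Captured: group 1 = '3'.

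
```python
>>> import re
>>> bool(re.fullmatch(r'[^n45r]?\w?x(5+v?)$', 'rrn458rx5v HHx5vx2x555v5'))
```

False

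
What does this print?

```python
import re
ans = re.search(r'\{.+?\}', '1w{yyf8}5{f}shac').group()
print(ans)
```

A `+?`/`*?`/`{m,n}?` starts at its minimum and grows only as far as needed for what follows to match.
The match spans [2:8] → '{yyf8}'.

{yyf8}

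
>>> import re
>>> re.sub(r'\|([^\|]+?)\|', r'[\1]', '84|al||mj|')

'84[al][mj]'

Matches: at [2:6] → '|al|'; at [6:10] → '|mj|'.
The replacement refers to a captured group, so each match is rewritten using its own captured text.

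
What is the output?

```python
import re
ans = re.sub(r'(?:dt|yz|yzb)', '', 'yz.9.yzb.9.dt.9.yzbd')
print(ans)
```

Branches in `(...|...)` are attempted left-to-right; the first branch that allows the whole pattern to succeed is taken.
Matches: at [0:2] → 'yz'; at [5:7] → 'yz'; at [11:13] → 'dt'; at [16:18] → 'yz'.
Every occurrence is swapped for ''.

.9.b.9..9.bd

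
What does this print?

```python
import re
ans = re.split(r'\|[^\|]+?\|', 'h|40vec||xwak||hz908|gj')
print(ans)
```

['h', '', '', 'gj']

Matches to split on: at [1:8] → '|40vec|'; at [8:14] → '|xwak|'; at [14:21] → '|hz908|'.
The string is cut at each match, leaving 4 pieces.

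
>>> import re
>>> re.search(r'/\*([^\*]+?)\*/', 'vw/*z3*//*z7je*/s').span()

The match spans [2:8] → '/*z3*/'.

(2, 8)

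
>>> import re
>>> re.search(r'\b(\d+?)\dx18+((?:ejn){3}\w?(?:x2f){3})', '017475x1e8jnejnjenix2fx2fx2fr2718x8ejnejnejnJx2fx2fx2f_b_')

None

Pattern: a word boundary (`\b`, zero-width); then one or more of a digit (lazy) (captured); then a digit, then the literal 'x1', then one or more of the literal '8'; then the literal 'ejn' repeated 3 times, then optionally a word character, then the literal 'x2f' repeated 3 times (captured).
Here nothing in the string fits, so the call returns None.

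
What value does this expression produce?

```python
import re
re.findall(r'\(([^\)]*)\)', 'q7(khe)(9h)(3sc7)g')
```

Walking the string: at [2:7] match '(khe)', group 1 = 'khe'; at [7:11] match '(9h)', group 1 = '9h'; at [11:17] match '(3sc7)', group 1 = '3sc7'.
Because there's exactly one group, `findall` drops the full match and keeps group 1 from each hit.

['khe', '9h', '3sc7']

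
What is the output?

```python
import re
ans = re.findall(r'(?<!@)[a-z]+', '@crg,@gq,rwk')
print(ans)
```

`(?!…)`/`(?<!…)` only lets a position through if the neighbouring text does NOT match; no characters are consumed.
No capturing groups, so `findall` returns the 3 full match strings.

['rg', 'q', 'rwk']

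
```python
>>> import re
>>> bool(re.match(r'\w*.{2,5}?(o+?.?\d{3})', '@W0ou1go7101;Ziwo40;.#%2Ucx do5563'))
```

False

`re.match` won't scan ahead — the pattern has to work from the very first character.
Here position 0 doesn't satisfy it, so the call returns None, and `bool(None)` is False.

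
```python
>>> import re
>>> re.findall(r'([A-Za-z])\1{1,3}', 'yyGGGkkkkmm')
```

['y', 'G', 'k', 'm']

The backreference `\1` re-matches whatever the first group consumed, character for character.
Scanning left to right: at [0:2] match 'yy', group 1 = 'y'; at [2:5] match 'GGG', group 1 = 'G'; at [5:9] match 'kkkk', group 1 = 'k'; at [9:11] match 'mm', group 1 = 'm'.
One capturing group, so `findall` returns just the captured substring from each match — 4 in all.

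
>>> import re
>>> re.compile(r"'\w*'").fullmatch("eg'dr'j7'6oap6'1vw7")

None

`re.fullmatch` is like wrapping the pattern in `^…$` (in single-line mode).
Here there's no way to consume every character, so the call returns None.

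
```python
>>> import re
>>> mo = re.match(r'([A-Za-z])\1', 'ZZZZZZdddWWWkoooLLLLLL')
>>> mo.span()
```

(0, 2)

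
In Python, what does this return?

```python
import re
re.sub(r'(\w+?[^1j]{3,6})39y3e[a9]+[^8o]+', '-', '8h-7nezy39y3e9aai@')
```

Every occurrence is swapped for '-'.

'-'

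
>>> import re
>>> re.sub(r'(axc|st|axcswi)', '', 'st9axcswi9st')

'9swi9'

`|` is ordered: at each position the engine commits to the first alternative that works.
Matches: at [0:2] → 'st'; at [3:6] → 'axc'; at [10:12] → 'st'.
Every occurrence is swapped for ''.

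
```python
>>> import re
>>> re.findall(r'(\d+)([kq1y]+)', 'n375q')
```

[('375', 'q')]

The pattern matches one or more of a digit (captured); then one or more of one of [kq1y] (captured).
Scanning left to right: at [1:5] match '375q', groups = ('375', 'q').
`findall` packs the 2 group values into a tuple for every match.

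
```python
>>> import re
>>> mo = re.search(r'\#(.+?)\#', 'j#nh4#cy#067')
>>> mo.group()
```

'#nh4#'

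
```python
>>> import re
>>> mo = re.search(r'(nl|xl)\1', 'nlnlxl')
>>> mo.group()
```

'nlnl'

`\1` has to match the exact text group 1 already captured.
`re.search` scans for the first position where the pattern succeeds.
The match spans [0:4] → 'nlnl'.
Captured: group 1 = 'nl'.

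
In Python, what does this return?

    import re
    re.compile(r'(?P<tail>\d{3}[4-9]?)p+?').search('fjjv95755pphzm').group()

This matches exactly 3 of a digit, then optionally a character in [4-9] (captured as 'tail'); then one or more of a literal 'p' (lazy).
Lazy quantifiers expand one character at a time until the remainder of the pattern can match.
`re.search` scans for the first position where the pattern succeeds.
The match spans [5:10] → '5755p'.
Captured: group 1 = '5755'.

'5755p'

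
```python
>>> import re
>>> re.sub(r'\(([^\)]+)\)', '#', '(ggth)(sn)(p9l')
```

Matches: at [0:6] → '(ggth)'; at [6:10] → '(sn)'.
Each match is replaced by '#'.

'##(p9l'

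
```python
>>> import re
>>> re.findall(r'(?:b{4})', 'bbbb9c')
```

['bbbb']

Pattern: exactly 4 of a literal 'b' (non-capturing group).
Since nothing is captured, `findall` lists the 1 matched substring directly.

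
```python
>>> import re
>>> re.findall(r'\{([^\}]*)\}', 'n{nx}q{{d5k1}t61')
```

['nx', '{d5k1']

Walking the string: at [1:5] match '{nx}', group 1 = 'nx'; at [6:13] match '{{d5k1}', group 1 = '{d5k1'.
`findall` collects group 1 from each match (2 total).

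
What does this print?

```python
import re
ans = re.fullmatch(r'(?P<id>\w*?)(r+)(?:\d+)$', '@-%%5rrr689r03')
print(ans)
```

None

`fullmatch` succeeds only if the pattern covers the string from start to end.
Here there's no way to consume every character, so the call returns None.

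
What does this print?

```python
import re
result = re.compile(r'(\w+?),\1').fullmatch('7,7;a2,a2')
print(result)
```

`\1` is not a pattern — it's the concrete string captured by group 1, re-applied verbatim.
`re.fullmatch` is like wrapping the pattern in `^…$` (in single-line mode).
Here the string isn't matched end-to-end, so the call returns None.

None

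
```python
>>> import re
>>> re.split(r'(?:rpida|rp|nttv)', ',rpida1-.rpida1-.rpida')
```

[',', '1-.', '1-.', '']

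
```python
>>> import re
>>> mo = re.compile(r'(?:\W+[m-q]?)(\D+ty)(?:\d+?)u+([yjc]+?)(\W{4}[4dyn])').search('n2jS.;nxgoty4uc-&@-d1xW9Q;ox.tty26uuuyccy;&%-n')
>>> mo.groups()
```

The match spans [4:20] → '.;nxgoty4uc-&@-d'.
Captured: group 1 = 'xgoty', group 2 = 'c', group 3 = '-&@-d'.

('xgoty', 'c', '-&@-d')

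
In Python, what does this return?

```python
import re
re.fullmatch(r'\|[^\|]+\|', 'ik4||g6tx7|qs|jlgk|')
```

`re.fullmatch` requires the pattern to consume the entire string.
Here there's no way to consume every character, so the call returns None.

None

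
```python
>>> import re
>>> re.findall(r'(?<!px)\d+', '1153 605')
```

Because the assertion is negative and zero-width, positions next to the forbidden text are skipped.
Scanning left to right: at [0:4] → '1153'; at [5:8] → '605'.
Since nothing is captured, `findall` lists the 2 matched substrings directly.

['1153', '605']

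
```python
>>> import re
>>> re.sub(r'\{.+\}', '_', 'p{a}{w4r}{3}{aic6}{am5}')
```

'p_'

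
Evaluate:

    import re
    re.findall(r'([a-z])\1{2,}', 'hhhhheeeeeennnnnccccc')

['h', 'e', 'n', 'c']

The backreference `\1` re-matches whatever the first group consumed, character for character.
Scanning left to right: at [0:5] match 'hhhhh', group 1 = 'h'; at [5:11] match 'eeeeee', group 1 = 'e'; at [11:16] match 'nnnnn', group 1 = 'n'; at [16:21] match 'ccccc', group 1 = 'c'.
`findall` collects group 1 from each match (4 total).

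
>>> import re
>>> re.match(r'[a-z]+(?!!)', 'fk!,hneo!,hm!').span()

(0, 1)

`re.match` won't scan ahead — the pattern has to work from the very first character.
The match spans [0:1] → 'f'.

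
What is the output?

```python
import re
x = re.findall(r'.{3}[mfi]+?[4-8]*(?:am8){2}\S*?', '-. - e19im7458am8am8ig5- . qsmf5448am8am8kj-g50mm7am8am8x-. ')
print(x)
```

['e19im7458am8am8', ' qsmf5448am8am8', 'g50mm7am8am8']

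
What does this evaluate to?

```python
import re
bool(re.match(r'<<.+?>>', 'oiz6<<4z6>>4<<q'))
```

False

With `match`, the pattern is implicitly anchored at the beginning.
Here position 0 doesn't satisfy it, so the call returns None, and `bool(None)` is False.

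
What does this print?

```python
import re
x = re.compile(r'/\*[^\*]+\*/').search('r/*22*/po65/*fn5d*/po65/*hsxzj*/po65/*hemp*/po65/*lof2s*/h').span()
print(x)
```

`search` walks the string left to right and returns the first match it finds.
The match spans [1:7] → '/*22*/'.

(1, 7)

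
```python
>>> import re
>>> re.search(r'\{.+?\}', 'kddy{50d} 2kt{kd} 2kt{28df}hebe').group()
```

Unlike `match`, `search` isn't anchored — it looks for the pattern anywhere in the string.
The match spans [4:9] → '{50d}'.

'{50d}'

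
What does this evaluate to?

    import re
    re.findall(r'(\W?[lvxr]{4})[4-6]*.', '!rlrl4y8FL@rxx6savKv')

['!rlrl']

With a single group, `findall` returns only what that group captured — 1 item.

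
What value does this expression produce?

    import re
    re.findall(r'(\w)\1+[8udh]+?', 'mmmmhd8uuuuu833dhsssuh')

['m', 'u', '3', 's']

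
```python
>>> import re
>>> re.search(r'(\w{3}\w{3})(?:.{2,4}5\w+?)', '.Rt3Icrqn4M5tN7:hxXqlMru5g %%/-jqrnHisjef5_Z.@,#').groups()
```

('Rt3Icr',)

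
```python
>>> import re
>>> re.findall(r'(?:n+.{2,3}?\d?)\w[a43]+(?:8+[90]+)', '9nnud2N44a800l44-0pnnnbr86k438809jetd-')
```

['nnud2N44a800', 'nnnbr86k438809']

`findall` yields the raw match text (2 of them) because the pattern has no groups.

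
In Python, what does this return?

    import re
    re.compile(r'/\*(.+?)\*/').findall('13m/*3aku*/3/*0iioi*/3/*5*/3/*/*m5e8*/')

Matches: at [3:11] match '/*3aku*/', group 1 = '3aku'; at [12:21] match '/*0iioi*/', group 1 = '0iioi'; at [22:27] match '/*5*/', group 1 = '5'; at [28:38] match '/*/*m5e8*/', group 1 = '/*m5e8'.
`findall` collects group 1 from each match (4 total).

['3aku', '0iioi', '5', '/*m5e8']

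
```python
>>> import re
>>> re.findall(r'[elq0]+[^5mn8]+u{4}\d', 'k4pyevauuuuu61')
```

['evauuuuu6']

This matches one or more of one of [elq0]; then one or more of any character except [5mn8], then exactly 4 of the literal 'u', then a digit.
Matches: at [4:13] → 'evauuuuu6'.
No capturing groups, so `findall` returns the 1 full match string.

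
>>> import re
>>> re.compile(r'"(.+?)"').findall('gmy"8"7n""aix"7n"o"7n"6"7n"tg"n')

['8', '"aix', 'o', '6', 'tg']

A non-greedy quantifier consumes as few characters as it can — just enough that the remainder of the pattern still matches from where it stops; whatever follows it matches normally.
Matches: at [3:6] match '"8"', group 1 = '8'; at [8:14] match '""aix"', group 1 = '"aix'; at [16:19] match '"o"', group 1 = 'o'; at [21:24] match '"6"', group 1 = '6'; at [26:30] match '"tg"', group 1 = 'tg'.
`findall` collects group 1 from each match (5 total).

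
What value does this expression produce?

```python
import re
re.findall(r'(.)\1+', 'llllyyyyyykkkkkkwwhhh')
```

['l', 'y', 'k', 'w', 'h']

The backreference `\1` re-matches whatever the first group consumed, character for character.
Walking the string: at [0:4] match 'llll', group 1 = 'l'; at [4:10] match 'yyyyyy', group 1 = 'y'; at [10:16] match 'kkkkkk', group 1 = 'k'; at [16:18] match 'ww', group 1 = 'w'; at [18:21] match 'hhh', group 1 = 'h'.
Because there's exactly one group, `findall` drops the full match and keeps group 1 from each hit.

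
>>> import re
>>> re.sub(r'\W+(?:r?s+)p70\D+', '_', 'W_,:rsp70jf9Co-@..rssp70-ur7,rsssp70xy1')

Each match is replaced by '_'.

'W__9Co_7_1'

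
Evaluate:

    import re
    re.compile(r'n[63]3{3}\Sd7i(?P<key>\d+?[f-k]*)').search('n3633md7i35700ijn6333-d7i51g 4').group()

The `?` after the quantifier makes it lazy — it takes as little as possible before letting the rest of the pattern try.
The match spans [16:26] → 'n6333-d7i5'.

'n6333-d7i5'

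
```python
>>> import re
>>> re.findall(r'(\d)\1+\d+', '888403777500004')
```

['8']

The backreference `\1` re-matches whatever the first group consumed, character for character.
`findall` collects group 1 from the one match (1 total).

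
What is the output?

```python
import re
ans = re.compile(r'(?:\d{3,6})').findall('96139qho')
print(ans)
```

The pattern matches 3 to 6 of a digit (non-capturing group).
Walking the string: at [0:5] → '96139'.
Since nothing is captured, `findall` lists the 1 matched substring directly.

['96139']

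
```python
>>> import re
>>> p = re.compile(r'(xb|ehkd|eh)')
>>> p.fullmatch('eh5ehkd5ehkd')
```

`fullmatch` succeeds only if the pattern covers the string from start to end.
Here there's no way to consume every character, so the call returns None.

None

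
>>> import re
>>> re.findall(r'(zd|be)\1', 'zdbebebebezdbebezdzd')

['be', 'be', 'be', 'zd']

The backreference `\1` re-matches whatever the first group consumed, character for character.
With a single group, `findall` returns only what that group captured — 4 items.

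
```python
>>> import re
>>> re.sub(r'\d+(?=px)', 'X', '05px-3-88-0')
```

The positive lookaround only admits positions where the adjacent text matches; those characters stay outside the span.
`sub` substitutes 'X' at each match site.

'Xpx-3-88-0'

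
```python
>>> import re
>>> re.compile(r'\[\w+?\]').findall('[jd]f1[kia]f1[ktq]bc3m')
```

['[jd]', '[kia]', '[ktq]']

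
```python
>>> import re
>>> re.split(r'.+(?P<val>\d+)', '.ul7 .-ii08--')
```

['', '8', '--']

With a capturing group present, the delimiter's captured portion is kept in the result list.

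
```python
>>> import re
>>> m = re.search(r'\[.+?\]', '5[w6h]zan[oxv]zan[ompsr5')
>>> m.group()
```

Lazy quantifiers expand one character at a time until the remainder of the pattern can match.
Unlike `match`, `search` isn't anchored — it looks for the pattern anywhere in the string.
The match spans [1:6] → '[w6h]'.

'[w6h]'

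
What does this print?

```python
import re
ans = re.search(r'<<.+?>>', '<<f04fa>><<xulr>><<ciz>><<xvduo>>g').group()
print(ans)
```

<<f04fa>>

`re.search` tries every starting position until one works.
The match spans [0:9] → '<<f04fa>>'.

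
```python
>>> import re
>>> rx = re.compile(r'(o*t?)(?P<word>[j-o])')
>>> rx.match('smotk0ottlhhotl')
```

None

The pattern matches zero or more of the literal 'o', then optionally a literal 't' (captured); then a character in [j-o] (captured as 'word').
`match` is anchored at position 0; if the pattern doesn't fit there, it returns None.
Here the pattern fails at index 0, so the call returns None.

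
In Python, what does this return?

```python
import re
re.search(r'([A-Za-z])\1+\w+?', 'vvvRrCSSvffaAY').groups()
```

('v',)

After group 1 captures some text, `\1` only succeeds where that same text appears again.
Unlike `match`, `search` isn't anchored — it looks for the pattern anywhere in the string.
The match spans [0:4] → 'vvvR'.
Captured: group 1 = 'v'.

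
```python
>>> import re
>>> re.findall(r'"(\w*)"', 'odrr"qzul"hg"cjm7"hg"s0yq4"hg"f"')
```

['qzul', 'cjm7', 's0yq4', 'f']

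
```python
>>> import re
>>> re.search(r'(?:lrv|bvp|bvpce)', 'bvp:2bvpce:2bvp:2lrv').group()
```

'bvp'

The match spans [0:3] → 'bvp'.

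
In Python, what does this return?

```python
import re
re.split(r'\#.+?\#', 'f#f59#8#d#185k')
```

['f', '8', '185k']

A `+?`/`*?`/`{m,n}?` starts at its minimum and grows only as far as needed for what follows to match.
Matches to split on: at [1:6] → '#f59#'; at [7:10] → '#d#'.
`split` removes every match and returns the 3 fragments in between.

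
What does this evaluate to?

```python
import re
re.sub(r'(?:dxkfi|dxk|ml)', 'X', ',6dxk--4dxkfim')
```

',6X--4Xm'

The regex engine tests alternatives in the order written; an earlier branch that matches wins even if a later one would match more.
`sub` substitutes 'X' at each match site.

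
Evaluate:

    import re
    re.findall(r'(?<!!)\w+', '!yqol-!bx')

The negative lookaround is zero-width — it rules out positions where the adjacent text would match, without consuming anything.
Since nothing is captured, `findall` lists the 2 matched substrings directly.

['qol', 'x']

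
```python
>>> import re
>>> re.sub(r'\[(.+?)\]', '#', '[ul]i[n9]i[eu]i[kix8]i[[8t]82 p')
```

'#i#i#i#i#82 p'

The `?` after the quantifier makes it lazy — it takes as little as possible before letting the rest of the pattern try.
Each match is replaced by '#'.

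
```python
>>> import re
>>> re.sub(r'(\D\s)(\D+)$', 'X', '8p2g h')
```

The pattern matches a non-digit, then whitespace (captured); then one or more of a non-digit (captured); then anchored at the end.
Matches: at [3:6] → 'g h'.
Every occurrence is swapped for 'X'.

'8p2X'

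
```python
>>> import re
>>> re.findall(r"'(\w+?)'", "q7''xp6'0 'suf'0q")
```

With a single group, `findall` returns only what that group captured — 2 items.

['xp6', 'suf']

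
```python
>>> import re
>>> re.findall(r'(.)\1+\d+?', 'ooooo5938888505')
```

After group 1 captures some text, `\1` only succeeds where that same text appears again.
Walking the string: at [0:6] match 'ooooo5', group 1 = 'o'; at [8:13] match '88885', group 1 = '8'.
One capturing group, so `findall` returns just the captured substring from each match — 2 in all.

['o', '8']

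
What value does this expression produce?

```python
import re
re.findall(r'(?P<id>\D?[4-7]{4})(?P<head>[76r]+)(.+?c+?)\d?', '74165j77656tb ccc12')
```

This matches optionally a non-digit, then exactly 4 of a character in [4-7] (captured as 'id'); then one or more of one of [76r] (captured as 'head'); then one or more of any character (lazy), then one or more of the literal 'c' (lazy) (captured); then optionally a digit.
Matches: at [5:15] match 'j77656tb c', groups = ('j7765', '6', 'tb c').
Multiple groups make `findall` return tuples — one 3-tuple for the one match.

[('j7765', '6', 'tb c')]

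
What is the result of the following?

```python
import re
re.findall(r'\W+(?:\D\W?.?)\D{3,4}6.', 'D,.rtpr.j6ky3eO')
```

Since nothing is captured, `findall` lists the 1 matched substring directly.

[',.rtpr.j6k']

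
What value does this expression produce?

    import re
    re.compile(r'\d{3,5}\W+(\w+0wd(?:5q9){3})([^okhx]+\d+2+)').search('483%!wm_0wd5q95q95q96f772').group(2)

Pattern: 3 to 5 of a digit, then one or more of a non-word character; then one or more of a word character, then the literal '0wd', then the literal '5q9' repeated 3 times (captured); then one or more of any character except [okhx], then one or more of a digit, then one or more of the literal '2' (captured).
`re.search` tries every starting position until one works.
The match spans [0:25] → '483%!wm_0wd5q95q95q96f772'.
Captured: group 1 = 'wm_0wd5q95q95q9', group 2 = '6f772'.

'6f772'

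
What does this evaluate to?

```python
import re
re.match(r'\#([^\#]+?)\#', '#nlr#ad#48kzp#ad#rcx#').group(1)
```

`match` is anchored at position 0; if the pattern doesn't fit there, it returns None.
The match spans [0:5] → '#nlr#'.
Captured: group 1 = 'nlr'.

'nlr'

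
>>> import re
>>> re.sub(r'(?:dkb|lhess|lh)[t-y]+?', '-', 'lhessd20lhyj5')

Each match is replaced by '-'.

'lhessd20-j5'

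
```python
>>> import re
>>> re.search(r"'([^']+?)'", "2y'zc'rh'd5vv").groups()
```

('zc',)

The match spans [2:6] → "'zc'".
Captured: group 1 = 'zc'.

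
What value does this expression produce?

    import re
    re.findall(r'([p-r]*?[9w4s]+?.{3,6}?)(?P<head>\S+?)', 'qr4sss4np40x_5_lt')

[('qr4sss', '4'), ('p40x_', '5')]

The pattern matches zero or more of a character in [p-r] (lazy), then one or more of one of [9w4s] (lazy), then 3 to 6 of any character (lazy) (captured); then one or more of a non-whitespace character (lazy) (captured as 'head').
2 groups means each result is a tuple of 2 captured strings — 2 here.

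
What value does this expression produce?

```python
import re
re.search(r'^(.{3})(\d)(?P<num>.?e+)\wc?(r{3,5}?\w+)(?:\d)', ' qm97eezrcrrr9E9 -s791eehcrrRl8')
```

None

Here no position works, so the call returns None.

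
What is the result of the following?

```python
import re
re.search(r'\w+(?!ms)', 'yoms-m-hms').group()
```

'yoms'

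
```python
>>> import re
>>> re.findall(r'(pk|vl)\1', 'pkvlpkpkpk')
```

['pk']

The backreference `\1` re-matches whatever the first group consumed, character for character.
Scanning left to right: at [4:8] match 'pkpk', group 1 = 'pk'.
`findall` collects group 1 from the one match (1 total).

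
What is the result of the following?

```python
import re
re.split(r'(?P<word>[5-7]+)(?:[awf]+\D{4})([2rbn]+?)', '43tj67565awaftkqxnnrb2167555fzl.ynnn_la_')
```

['43tj', '67565', 'n', 'nrb21', '67555', 'n', 'nn_la_']

Pattern: one or more of a character in [5-7] (captured as 'word'); then one or more of one of [awf], then exactly 4 of a non-digit (non-capturing group); then one or more of one of [2rbn] (lazy) (captured).
Matches to split on: at [4:18] → '67565awaftkqxn'; at [23:34] → '67555fzl.yn'.
The group in the pattern means `split` returns the separators' captures alongside the pieces.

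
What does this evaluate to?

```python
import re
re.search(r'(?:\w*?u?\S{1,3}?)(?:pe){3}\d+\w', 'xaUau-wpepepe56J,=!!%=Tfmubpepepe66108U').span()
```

The pattern matches zero or more of a word character (lazy), then optionally the literal 'u', then 1 to 3 of a non-whitespace character (lazy) (non-capturing group); then the literal 'pe' repeated 3 times, then one or more of a digit, then a word character.
`search` walks the string left to right and returns the first match it finds.
The match spans [0:16] → 'xaUau-wpepepe56J'.

(0, 16)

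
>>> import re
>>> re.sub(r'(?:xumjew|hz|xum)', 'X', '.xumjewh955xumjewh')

'.Xh955Xh'

Alternation tries branches left to right and keeps the first one that lets the overall match succeed at that position.
Matches: at [1:7] → 'xumjew'; at [11:17] → 'xumjew'.
Every occurrence is swapped for 'X'.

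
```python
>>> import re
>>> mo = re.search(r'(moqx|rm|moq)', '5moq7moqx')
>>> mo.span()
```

(1, 4)

`search` walks the string left to right and returns the first match it finds.
The match spans [1:4] → 'moq'.
Captured: group 1 = 'moq'.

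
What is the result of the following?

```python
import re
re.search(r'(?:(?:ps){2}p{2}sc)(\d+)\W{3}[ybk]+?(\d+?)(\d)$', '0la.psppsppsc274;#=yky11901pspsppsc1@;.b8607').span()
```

(27, 44)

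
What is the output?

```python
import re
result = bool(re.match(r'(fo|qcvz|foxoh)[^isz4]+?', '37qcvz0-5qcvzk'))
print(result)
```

False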